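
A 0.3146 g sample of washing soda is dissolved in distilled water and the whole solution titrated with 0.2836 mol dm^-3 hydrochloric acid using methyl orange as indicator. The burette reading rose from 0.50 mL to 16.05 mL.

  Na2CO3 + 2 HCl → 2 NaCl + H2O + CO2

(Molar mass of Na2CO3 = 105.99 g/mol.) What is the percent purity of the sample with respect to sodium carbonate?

74.29 %

n(HCl) = 0.01555 L × 0.2836 mol/L = 4.410 × 10^-3 mol
From the 1:2 ratio, n(Na2CO3) = 1/2 × 4.410 × 10^-3 = 2.205 × 10^-3 mol
mass of Na2CO3 = 2.205 × 10^-3 × 105.99 g/mol = 0.2337 g
% Na2CO3 = 0.2337 / 0.3146 × 100 = 74.29 %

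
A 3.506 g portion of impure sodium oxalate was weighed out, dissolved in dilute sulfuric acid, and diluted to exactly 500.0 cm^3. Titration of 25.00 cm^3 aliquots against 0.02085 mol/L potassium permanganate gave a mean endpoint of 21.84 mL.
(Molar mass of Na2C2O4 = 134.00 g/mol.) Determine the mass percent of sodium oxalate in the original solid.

2 MnO4^- + 5 C2O4^2- + 16 H^+ → 2 Mn^2+ + 10 CO2 + 8 H2O
n(KMnO4) per titration = 0.02184 × 0.02085 = 4.554 × 10^-4 mol
From the 5:2 ratio, n(Na2C2O4) in each aliquot = 5/2 × 4.554 × 10^-4 = 1.138 × 10^-3 mol
n(Na2C2O4) in the whole flask = 1.138 × 10^-3 × 500.0/25.00 = 0.02277 mol
mass of Na2C2O4 = 0.02277 × 134.00 = 3.051 g
% Na2C2O4 = 3.051 / 3.506 × 100 = 87.02 %

87.02 %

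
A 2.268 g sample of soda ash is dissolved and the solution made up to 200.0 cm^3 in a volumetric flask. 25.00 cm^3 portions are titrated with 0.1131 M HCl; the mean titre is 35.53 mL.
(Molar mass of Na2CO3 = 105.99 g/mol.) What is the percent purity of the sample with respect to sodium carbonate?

Na2CO3 + 2 HCl → 2 NaCl + H2O + CO2
n(HCl) per titration = 0.03553 × 0.1131 = 4.018 × 10^-3 mol
From the 1:2 ratio, n(Na2CO3) in each aliquot = 1/2 × 4.018 × 10^-3 = 2.009 × 10^-3 mol
n(Na2CO3) in the whole flask = 2.009 × 10^-3 × 200.0/25.00 = 0.01607 mol
mass of Na2CO3 = 0.01607 × 105.99 = 1.704 g
% Na2CO3 = 1.704 / 2.268 × 100 = 75.12 %

75.12 %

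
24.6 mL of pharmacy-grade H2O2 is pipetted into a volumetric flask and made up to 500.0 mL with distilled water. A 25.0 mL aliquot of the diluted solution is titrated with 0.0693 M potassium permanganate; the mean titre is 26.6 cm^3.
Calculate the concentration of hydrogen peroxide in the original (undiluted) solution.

3.75 M

2 MnO4^- + 5 H2O2 + 6 H^+ → 2 Mn^2+ + 5 O2 + 8 H2O
n(KMnO4) = 0.0266 × 0.0693 = 1.84 × 10^-3 mol
From the 5:2 ratio, n(H2O2) in the aliquot = 5/2 × 1.84 × 10^-3 = 4.61 × 10^-3 mol
[H2O2]_dilute = 4.61 × 10^-3 / 0.0250 = 0.184 mol/L
Dilution factor = 500.0 / 24.6 = 20.33
[H2O2]_stock = 0.184 × 20.33 = 3.75 mol/L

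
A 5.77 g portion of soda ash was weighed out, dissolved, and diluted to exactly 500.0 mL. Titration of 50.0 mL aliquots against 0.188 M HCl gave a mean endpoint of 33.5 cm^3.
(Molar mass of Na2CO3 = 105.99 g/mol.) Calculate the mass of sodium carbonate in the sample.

3.34 g

Na2CO3 + 2 HCl → 2 NaCl + H2O + CO2
n(HCl) per titration = 0.0335 × 0.188 = 6.30 × 10^-3 mol
From the 1:2 ratio, n(Na2CO3) in each aliquot = 1/2 × 6.30 × 10^-3 = 3.15 × 10^-3 mol
n(Na2CO3) in the whole flask = 3.15 × 10^-3 × 500.0/50.0 = 0.0315 mol
mass of Na2CO3 = 0.0315 × 105.99 = 3.34 g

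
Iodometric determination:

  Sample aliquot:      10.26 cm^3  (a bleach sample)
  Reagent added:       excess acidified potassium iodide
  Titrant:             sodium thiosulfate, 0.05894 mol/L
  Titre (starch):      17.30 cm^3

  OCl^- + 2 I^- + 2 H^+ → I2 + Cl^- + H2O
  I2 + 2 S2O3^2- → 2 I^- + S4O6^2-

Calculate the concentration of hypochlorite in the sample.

n(S2O3^2-) = 0.01730 × 0.05894 = 1.020 × 10^-3 mol
n(I2) = n(S2O3^2-)/2 = 5.098 × 10^-4 mol
n(OCl^-) in the aliquot = 5.098 × 10^-4 mol (1:1 ratio)
[OCl^-] = 5.098 × 10^-4 / 0.01026 = 0.04969 mol/L

0.04969 mol/L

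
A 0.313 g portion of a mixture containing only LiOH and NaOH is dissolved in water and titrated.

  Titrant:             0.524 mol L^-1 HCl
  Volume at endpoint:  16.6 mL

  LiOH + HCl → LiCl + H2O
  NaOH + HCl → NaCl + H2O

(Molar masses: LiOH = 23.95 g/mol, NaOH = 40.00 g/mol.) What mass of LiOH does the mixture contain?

0.0521 g

n(HCl) = 0.0166 × 0.524 = 8.70 × 10^-3 mol
Let x = n(LiOH), y = n(NaOH).
Titrant: 1x + 1y = 8.70 × 10^-3;  mass: 23.95x + 40.00y = 0.313
Solving, x = 2.18 × 10^-3 mol, y = 6.52 × 10^-3 mol
mass of LiOH = 2.18 × 10^-3 × 23.95 = 0.0521 g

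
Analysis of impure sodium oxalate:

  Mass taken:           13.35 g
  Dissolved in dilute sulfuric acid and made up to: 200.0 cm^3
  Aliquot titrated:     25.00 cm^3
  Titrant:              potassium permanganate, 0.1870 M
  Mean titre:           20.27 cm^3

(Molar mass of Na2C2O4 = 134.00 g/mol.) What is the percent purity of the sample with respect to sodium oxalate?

76.09 %

2 MnO4^- + 5 C2O4^2- + 16 H^+ → 2 Mn^2+ + 10 CO2 + 8 H2O
n(KMnO4) per titration = 0.02027 × 0.1870 = 3.790 × 10^-3 mol
From the 5:2 ratio, n(Na2C2O4) in each aliquot = 5/2 × 3.790 × 10^-3 = 9.476 × 10^-3 mol
n(Na2C2O4) in the whole flask = 9.476 × 10^-3 × 200.0/25.00 = 0.07581 mol
mass of Na2C2O4 = 0.07581 × 134.00 = 10.16 g
% Na2C2O4 = 10.16 / 13.35 × 100 = 76.09 %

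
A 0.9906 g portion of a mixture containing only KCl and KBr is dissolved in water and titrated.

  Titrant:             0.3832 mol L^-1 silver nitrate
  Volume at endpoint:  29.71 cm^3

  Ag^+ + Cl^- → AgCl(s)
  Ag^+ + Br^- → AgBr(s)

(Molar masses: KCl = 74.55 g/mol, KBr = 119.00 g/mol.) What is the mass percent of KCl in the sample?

n(AgNO3) = 0.02971 × 0.3832 = 0.01138 mol
Let x = n(KCl), y = n(KBr).
Titrant: 1x + 1y = 0.01138;  mass: 74.55x + 119.00y = 0.9906
Solving, x = 8.193 × 10^-3 mol, y = 3.191 × 10^-3 mol
mass of KCl = 8.193 × 10^-3 × 74.55 = 0.6108 g
% KCl = 0.6108 / 0.9906 × 100 = 61.66 %

61.66 %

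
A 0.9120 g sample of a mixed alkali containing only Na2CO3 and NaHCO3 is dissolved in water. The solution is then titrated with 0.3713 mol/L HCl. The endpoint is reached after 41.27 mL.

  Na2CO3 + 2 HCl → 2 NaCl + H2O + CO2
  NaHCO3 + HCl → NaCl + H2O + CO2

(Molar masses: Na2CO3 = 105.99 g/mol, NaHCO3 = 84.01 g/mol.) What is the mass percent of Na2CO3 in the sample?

70.32 %

n(HCl) = 0.04127 × 0.3713 = 0.01532 mol
Let x = n(Na2CO3), y = n(NaHCO3).
Titrant: 2x + 1y = 0.01532;  mass: 105.99x + 84.01y = 0.9120
Solving, x = 6.051 × 10^-3 mol, y = 3.222 × 10^-3 mol
mass of Na2CO3 = 6.051 × 10^-3 × 105.99 = 0.6413 g
% Na2CO3 = 0.6413 / 0.9120 × 100 = 70.32 %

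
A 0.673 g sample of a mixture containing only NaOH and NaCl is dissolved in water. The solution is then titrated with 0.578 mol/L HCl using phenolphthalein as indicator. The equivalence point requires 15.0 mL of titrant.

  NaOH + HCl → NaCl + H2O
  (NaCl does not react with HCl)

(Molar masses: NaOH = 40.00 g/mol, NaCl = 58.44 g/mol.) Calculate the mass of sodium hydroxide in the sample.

0.347 g

n(HCl) = 0.0150 × 0.578 = 8.67 × 10^-3 mol
Let x = n(NaOH), y = n(NaCl).
Titrant: 1x = 8.67 × 10^-3;  mass: 40.00x + 58.44y = 0.673
Solving, x = 8.67 × 10^-3 mol, y = 5.58 × 10^-3 mol
mass of NaOH = 8.67 × 10^-3 × 40.00 = 0.347 g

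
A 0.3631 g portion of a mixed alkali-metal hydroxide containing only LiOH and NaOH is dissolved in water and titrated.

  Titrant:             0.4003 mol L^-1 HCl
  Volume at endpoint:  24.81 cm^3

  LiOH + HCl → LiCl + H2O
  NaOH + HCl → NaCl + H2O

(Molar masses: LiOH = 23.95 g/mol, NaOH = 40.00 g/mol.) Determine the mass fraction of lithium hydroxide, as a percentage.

14.04 %

n(HCl) = 0.02481 × 0.4003 = 9.931 × 10^-3 mol
Let x = n(LiOH), y = n(NaOH).
Titrant: 1x + 1y = 9.931 × 10^-3;  mass: 23.95x + 40.00y = 0.3631
Solving, x = 2.128 × 10^-3 mol, y = 7.803 × 10^-3 mol
mass of LiOH = 2.128 × 10^-3 × 23.95 = 0.05097 g
% LiOH = 0.05097 / 0.3631 × 100 = 14.04 %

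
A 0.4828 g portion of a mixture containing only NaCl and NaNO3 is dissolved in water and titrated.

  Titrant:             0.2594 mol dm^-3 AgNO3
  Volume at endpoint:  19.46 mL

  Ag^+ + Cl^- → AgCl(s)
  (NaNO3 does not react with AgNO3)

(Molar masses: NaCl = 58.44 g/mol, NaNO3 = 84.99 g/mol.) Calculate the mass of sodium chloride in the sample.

n(AgNO3) = 0.01946 × 0.2594 = 5.048 × 10^-3 mol
Let x = n(NaCl), y = n(NaNO3).
Titrant: 1x = 5.048 × 10^-3;  mass: 58.44x + 84.99y = 0.4828
Solving, x = 5.048 × 10^-3 mol, y = 2.210 × 10^-3 mol
mass of NaCl = 5.048 × 10^-3 × 58.44 = 0.2950 g

0.2950 g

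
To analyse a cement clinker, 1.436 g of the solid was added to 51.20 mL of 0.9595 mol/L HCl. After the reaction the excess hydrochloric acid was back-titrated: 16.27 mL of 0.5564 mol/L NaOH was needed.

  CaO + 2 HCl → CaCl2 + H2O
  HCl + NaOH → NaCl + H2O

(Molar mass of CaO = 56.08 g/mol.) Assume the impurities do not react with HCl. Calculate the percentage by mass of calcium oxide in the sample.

n(HCl) added = 0.05120 × 0.9595 = 0.04913 mol
n(NaOH) used in back-titration = 0.01627 × 0.5564 = 9.053 × 10^-3 mol
n(HCl) left over = 9.053 × 10^-3 mol (1:1 ratio)
n(HCl) consumed by analyte = 0.04913 − 9.053 × 10^-3 = 0.04007 mol
From the 1:2 ratio, n(CaO) = 1/2 × 0.04007 = 0.02004 mol
mass of CaO = 0.02004 × 56.08 = 1.124 g
% CaO = 1.124 / 1.436 × 100 = 78.25 %

78.25 %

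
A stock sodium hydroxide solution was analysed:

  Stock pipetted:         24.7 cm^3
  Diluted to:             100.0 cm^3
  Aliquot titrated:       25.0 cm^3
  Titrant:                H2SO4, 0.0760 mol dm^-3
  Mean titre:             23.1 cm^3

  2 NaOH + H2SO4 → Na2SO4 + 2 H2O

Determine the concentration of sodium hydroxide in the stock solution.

n(H2SO4) = 0.0231 × 0.0760 = 1.76 × 10^-3 mol
From the 2:1 ratio, n(NaOH) in the aliquot = 2/1 × 1.76 × 10^-3 = 3.51 × 10^-3 mol
[NaOH]_dilute = 3.51 × 10^-3 / 0.0250 = 0.140 mol/L
Dilution factor = 100.0 / 24.7 = 4.049
[NaOH]_stock = 0.140 × 4.049 = 0.569 mol/L

0.569 mol/L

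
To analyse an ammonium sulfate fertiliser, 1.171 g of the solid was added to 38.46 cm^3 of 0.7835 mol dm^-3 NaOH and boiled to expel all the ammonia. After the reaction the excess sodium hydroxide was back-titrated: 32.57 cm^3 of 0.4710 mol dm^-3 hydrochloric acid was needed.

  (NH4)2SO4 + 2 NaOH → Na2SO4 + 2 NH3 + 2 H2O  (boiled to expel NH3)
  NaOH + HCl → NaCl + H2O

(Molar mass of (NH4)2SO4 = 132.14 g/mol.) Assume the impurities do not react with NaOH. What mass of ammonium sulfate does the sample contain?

n(NaOH) added = 0.03846 × 0.7835 = 0.03013 mol
n(HCl) used in back-titration = 0.03257 × 0.4710 = 0.01534 mol
n(NaOH) left over = 0.01534 mol (1:1 ratio)
n(NaOH) consumed by analyte = 0.03013 − 0.01534 = 0.01479 mol
From the 1:2 ratio, n((NH4)2SO4) = 1/2 × 0.01479 = 7.396 × 10^-3 mol
mass of (NH4)2SO4 = 7.396 × 10^-3 × 132.14 = 0.9774 g

0.9774 g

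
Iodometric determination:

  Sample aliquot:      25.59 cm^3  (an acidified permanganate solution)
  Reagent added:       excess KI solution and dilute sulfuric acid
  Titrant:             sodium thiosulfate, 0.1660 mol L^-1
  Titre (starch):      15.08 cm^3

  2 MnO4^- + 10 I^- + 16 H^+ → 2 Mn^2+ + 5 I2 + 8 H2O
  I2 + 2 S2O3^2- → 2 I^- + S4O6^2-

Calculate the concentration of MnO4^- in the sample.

n(S2O3^2-) = 0.01508 × 0.1660 = 2.503 × 10^-3 mol
n(I2) = n(S2O3^2-)/2 = 1.252 × 10^-3 mol
From the 2:5 ratio, n(MnO4^-) in the aliquot = 2/5 × 1.252 × 10^-3 = 5.007 × 10^-4 mol
[MnO4^-] = 5.007 × 10^-4 / 0.02559 = 0.01956 mol/L

0.01956 mol/L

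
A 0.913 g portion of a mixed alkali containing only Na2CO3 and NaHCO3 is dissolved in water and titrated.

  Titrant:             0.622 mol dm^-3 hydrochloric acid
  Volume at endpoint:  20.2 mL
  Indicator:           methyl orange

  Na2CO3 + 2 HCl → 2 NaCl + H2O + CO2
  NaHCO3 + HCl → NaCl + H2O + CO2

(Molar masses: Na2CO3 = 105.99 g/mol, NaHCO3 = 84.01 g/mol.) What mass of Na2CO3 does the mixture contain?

n(HCl) = 0.0202 × 0.622 = 0.0126 mol
Let x = n(Na2CO3), y = n(NaHCO3).
Titrant: 2x + 1y = 0.0126;  mass: 105.99x + 84.01y = 0.913
Solving, x = 2.30 × 10^-3 mol, y = 7.97 × 10^-3 mol
mass of Na2CO3 = 2.30 × 10^-3 × 105.99 = 0.244 g

0.244 g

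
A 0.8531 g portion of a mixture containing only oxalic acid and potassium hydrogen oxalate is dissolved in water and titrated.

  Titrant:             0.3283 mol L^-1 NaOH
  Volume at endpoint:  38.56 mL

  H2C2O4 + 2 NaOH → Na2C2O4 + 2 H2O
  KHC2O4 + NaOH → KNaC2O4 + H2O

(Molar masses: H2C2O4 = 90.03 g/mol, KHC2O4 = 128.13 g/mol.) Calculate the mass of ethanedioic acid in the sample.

0.4165 g

n(NaOH) = 0.03856 × 0.3283 = 0.01266 mol
Let x = n(H2C2O4), y = n(KHC2O4).
Titrant: 2x + 1y = 0.01266;  mass: 90.03x + 128.13y = 0.8531
Solving, x = 4.626 × 10^-3 mol, y = 3.408 × 10^-3 mol
mass of H2C2O4 = 4.626 × 10^-3 × 90.03 = 0.4165 g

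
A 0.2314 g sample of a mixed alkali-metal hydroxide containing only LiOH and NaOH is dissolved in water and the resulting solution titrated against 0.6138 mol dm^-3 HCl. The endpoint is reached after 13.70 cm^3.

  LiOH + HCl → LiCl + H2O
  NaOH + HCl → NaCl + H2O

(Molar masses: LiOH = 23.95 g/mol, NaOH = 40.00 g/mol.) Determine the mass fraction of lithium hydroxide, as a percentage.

67.69 %

n(HCl) = 0.01370 × 0.6138 = 8.409 × 10^-3 mol
Let x = n(LiOH), y = n(NaOH).
Titrant: 1x + 1y = 8.409 × 10^-3;  mass: 23.95x + 40.00y = 0.2314
Solving, x = 6.540 × 10^-3 mol, y = 1.869 × 10^-3 mol
mass of LiOH = 6.540 × 10^-3 × 23.95 = 0.1566 g
% LiOH = 0.1566 / 0.2314 × 100 = 67.69 %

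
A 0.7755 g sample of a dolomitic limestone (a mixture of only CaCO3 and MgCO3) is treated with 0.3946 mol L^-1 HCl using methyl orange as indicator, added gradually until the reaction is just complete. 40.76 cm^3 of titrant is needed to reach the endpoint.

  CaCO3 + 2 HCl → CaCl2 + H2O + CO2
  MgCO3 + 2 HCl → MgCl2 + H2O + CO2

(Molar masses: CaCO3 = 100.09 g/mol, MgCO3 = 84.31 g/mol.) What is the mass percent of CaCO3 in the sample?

79.73 %

n(HCl) = 0.04076 × 0.3946 = 0.01608 mol
Let x = n(CaCO3), y = n(MgCO3).
Titrant: 2x + 2y = 0.01608;  mass: 100.09x + 84.31y = 0.7755
Solving, x = 6.178 × 10^-3 mol, y = 1.864 × 10^-3 mol
mass of CaCO3 = 6.178 × 10^-3 × 100.09 = 0.6183 g
% CaCO3 = 0.6183 / 0.7755 × 100 = 79.73 %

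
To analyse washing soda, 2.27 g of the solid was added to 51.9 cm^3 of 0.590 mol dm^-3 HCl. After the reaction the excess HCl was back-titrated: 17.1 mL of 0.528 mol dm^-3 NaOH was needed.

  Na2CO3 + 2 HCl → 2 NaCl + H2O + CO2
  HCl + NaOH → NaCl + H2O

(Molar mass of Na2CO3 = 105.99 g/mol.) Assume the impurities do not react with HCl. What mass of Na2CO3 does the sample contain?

n(HCl) added = 0.0519 × 0.590 = 0.0306 mol
n(NaOH) used in back-titration = 0.0171 × 0.528 = 9.03 × 10^-3 mol
n(HCl) left over = 9.03 × 10^-3 mol (1:1 ratio)
n(HCl) consumed by analyte = 0.0306 − 9.03 × 10^-3 = 0.0216 mol
From the 1:2 ratio, n(Na2CO3) = 1/2 × 0.0216 = 0.0108 mol
mass of Na2CO3 = 0.0108 × 105.99 = 1.14 g

1.14 g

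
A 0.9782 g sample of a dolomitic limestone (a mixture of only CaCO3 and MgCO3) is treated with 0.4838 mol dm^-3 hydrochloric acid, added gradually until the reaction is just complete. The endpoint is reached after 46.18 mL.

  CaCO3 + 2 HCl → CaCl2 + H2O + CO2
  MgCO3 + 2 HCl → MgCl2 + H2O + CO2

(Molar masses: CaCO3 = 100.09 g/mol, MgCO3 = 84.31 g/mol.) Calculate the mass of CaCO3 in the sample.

0.2307 g

n(HCl) = 0.04618 × 0.4838 = 0.02234 mol
Let x = n(CaCO3), y = n(MgCO3).
Titrant: 2x + 2y = 0.02234;  mass: 100.09x + 84.31y = 0.9782
Solving, x = 2.305 × 10^-3 mol, y = 8.866 × 10^-3 mol
mass of CaCO3 = 2.305 × 10^-3 × 100.09 = 0.2307 g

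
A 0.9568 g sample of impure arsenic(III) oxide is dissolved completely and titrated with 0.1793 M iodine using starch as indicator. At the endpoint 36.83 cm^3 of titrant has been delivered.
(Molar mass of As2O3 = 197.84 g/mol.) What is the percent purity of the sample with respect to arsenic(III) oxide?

68.27 %

As2O3 + 2 I2 + 2 H2O → As2O5 + 4 HI
n(I2) = 0.03683 L × 0.1793 mol/L = 6.604 × 10^-3 mol
From the 1:2 ratio, n(As2O3) = 1/2 × 6.604 × 10^-3 = 3.302 × 10^-3 mol
mass of As2O3 = 3.302 × 10^-3 × 197.84 g/mol = 0.6532 g
% As2O3 = 0.6532 / 0.9568 × 100 = 68.27 %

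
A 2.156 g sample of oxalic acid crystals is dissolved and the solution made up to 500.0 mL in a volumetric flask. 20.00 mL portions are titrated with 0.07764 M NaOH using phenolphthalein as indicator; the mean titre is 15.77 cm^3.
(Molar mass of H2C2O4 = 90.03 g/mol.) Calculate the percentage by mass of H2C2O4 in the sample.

63.91 %

H2C2O4 + 2 NaOH → Na2C2O4 + 2 H2O
n(NaOH) per titration = 0.01577 × 0.07764 = 1.224 × 10^-3 mol
From the 1:2 ratio, n(H2C2O4) in each aliquot = 1/2 × 1.224 × 10^-3 = 6.122 × 10^-4 mol
n(H2C2O4) in the whole flask = 6.122 × 10^-4 × 500.0/20.00 = 0.01530 mol
mass of H2C2O4 = 0.01530 × 90.03 = 1.378 g
% H2C2O4 = 1.378 / 2.156 × 100 = 63.91 %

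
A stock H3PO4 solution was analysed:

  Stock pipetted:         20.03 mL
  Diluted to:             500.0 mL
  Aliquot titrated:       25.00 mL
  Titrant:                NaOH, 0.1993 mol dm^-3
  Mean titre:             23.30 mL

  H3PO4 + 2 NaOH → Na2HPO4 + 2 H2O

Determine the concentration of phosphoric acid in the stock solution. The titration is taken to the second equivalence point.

n(NaOH) = 0.02330 × 0.1993 = 4.644 × 10^-3 mol
From the 1:2 ratio, n(H3PO4) in the aliquot = 1/2 × 4.644 × 10^-3 = 2.322 × 10^-3 mol
[H3PO4]_dilute = 2.322 × 10^-3 / 0.02500 = 0.09287 mol/L
Dilution factor = 500.0 / 20.03 = 24.96
[H3PO4]_stock = 0.09287 × 24.96 = 2.318 mol/L

2.318 mol/L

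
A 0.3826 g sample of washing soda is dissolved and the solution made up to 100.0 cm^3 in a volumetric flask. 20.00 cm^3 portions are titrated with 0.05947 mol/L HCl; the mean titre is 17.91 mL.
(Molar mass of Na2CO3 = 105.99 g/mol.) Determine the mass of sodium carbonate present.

0.2822 g

Na2CO3 + 2 HCl → 2 NaCl + H2O + CO2
n(HCl) per titration = 0.01791 × 0.05947 = 1.065 × 10^-3 mol
From the 1:2 ratio, n(Na2CO3) in each aliquot = 1/2 × 1.065 × 10^-3 = 5.326 × 10^-4 mol
n(Na2CO3) in the whole flask = 5.326 × 10^-4 × 100.0/20.00 = 2.663 × 10^-3 mol
mass of Na2CO3 = 2.663 × 10^-3 × 105.99 = 0.2822 g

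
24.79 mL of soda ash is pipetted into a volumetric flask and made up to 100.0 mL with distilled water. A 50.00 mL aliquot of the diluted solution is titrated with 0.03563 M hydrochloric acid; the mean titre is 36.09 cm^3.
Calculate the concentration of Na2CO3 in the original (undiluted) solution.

0.05187 M

Na2CO3 + 2 HCl → 2 NaCl + H2O + CO2
n(HCl) = 0.03609 × 0.03563 = 1.286 × 10^-3 mol
From the 1:2 ratio, n(Na2CO3) in the aliquot = 1/2 × 1.286 × 10^-3 = 6.429 × 10^-4 mol
[Na2CO3]_dilute = 6.429 × 10^-4 / 0.05000 = 0.01286 mol/L
Dilution factor = 100.0 / 24.79 = 4.034
[Na2CO3]_stock = 0.01286 × 4.034 = 0.05187 mol/L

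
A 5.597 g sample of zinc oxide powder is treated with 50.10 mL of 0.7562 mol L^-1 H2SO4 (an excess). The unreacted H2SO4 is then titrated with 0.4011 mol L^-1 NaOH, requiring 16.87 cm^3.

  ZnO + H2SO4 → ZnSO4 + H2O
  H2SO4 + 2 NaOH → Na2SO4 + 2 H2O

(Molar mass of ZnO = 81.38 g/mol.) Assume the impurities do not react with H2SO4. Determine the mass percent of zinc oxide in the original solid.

n(H2SO4) added = 0.05010 × 0.7562 = 0.03789 mol
n(NaOH) used in back-titration = 0.01687 × 0.4011 = 6.767 × 10^-3 mol
From the 1:2 ratio, n(H2SO4) left over = 1/2 × 6.767 × 10^-3 = 3.383 × 10^-3 mol
n(H2SO4) consumed by analyte = 0.03789 − 3.383 × 10^-3 = 0.03450 mol
n(ZnO) = 0.03450 mol (1:1 ratio)
mass of ZnO = 0.03450 × 81.38 = 2.808 g
% ZnO = 2.808 / 5.597 × 100 = 50.17 %

50.17 %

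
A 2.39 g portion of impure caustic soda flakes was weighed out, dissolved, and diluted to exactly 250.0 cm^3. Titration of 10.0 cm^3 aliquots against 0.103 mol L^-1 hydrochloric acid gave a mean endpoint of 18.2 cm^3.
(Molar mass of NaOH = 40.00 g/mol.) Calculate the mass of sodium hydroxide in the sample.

1.87 g

NaOH + HCl → NaCl + H2O
n(HCl) per titration = 0.0182 × 0.103 = 1.87 × 10^-3 mol
n(NaOH) in each aliquot = 1.87 × 10^-3 mol (1:1 ratio)
n(NaOH) in the whole flask = 1.87 × 10^-3 × 250.0/10.0 = 0.0469 mol
mass of NaOH = 0.0469 × 40.00 = 1.87 g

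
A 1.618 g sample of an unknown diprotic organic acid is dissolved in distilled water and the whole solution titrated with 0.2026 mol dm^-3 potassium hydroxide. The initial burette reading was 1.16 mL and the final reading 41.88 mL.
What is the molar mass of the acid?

n(KOH) = 0.04072 L × 0.2026 mol/L = 8.250 × 10^-3 mol
From the 1:2 ratio, n(H2A) = 1/2 × 8.250 × 10^-3 = 4.125 × 10^-3 mol
M = m / n = 1.618 g / 4.125 × 10^-3 mol = 392.2 g/mol

392.2 g/mol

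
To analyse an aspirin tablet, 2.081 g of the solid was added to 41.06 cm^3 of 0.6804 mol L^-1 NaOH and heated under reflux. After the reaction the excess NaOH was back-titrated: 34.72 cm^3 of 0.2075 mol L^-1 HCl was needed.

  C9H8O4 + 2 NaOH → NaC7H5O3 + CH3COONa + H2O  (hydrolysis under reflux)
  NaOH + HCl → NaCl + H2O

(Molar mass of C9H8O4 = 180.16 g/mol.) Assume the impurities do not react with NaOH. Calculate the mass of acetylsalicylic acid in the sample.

1.868 g

n(NaOH) added = 0.04106 × 0.6804 = 0.02794 mol
n(HCl) used in back-titration = 0.03472 × 0.2075 = 7.204 × 10^-3 mol
n(NaOH) left over = 7.204 × 10^-3 mol (1:1 ratio)
n(NaOH) consumed by analyte = 0.02794 − 7.204 × 10^-3 = 0.02073 mol
From the 1:2 ratio, n(C9H8O4) = 1/2 × 0.02073 = 0.01037 mol
mass of C9H8O4 = 0.01037 × 180.16 = 1.868 g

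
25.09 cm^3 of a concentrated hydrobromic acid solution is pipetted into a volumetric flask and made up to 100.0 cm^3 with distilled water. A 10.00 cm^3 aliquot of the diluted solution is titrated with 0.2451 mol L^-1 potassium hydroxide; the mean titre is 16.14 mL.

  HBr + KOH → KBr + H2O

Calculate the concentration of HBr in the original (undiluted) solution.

n(KOH) = 0.01614 × 0.2451 = 3.956 × 10^-3 mol
n(HBr) in the aliquot = 3.956 × 10^-3 mol (1:1 ratio)
[HBr]_dilute = 3.956 × 10^-3 / 0.01000 = 0.3956 mol/L
Dilution factor = 100.0 / 25.09 = 3.986
[HBr]_stock = 0.3956 × 3.986 = 1.577 mol/L

1.577 mol/L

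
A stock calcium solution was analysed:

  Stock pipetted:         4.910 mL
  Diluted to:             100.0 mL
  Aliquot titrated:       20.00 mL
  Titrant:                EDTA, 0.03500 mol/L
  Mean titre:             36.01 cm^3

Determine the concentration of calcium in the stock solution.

1.283 mol/L

Ca^2+ + EDTA^4- → [Ca(EDTA)]^2-
n(EDTA) = 0.03601 × 0.03500 = 1.260 × 10^-3 mol
n(Ca2+) in the aliquot = 1.260 × 10^-3 mol (1:1 ratio)
[Ca2+]_dilute = 1.260 × 10^-3 / 0.02000 = 0.06302 mol/L
Dilution factor = 100.0 / 4.910 = 20.37
[Ca2+]_stock = 0.06302 × 20.37 = 1.283 mol/L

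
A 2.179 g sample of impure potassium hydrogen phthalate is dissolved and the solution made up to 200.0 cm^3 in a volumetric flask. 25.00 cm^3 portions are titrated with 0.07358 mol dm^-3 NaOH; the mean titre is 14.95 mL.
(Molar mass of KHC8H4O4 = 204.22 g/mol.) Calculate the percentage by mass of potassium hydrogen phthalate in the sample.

KHC8H4O4 + NaOH → KNaC8H4O4 + H2O
n(NaOH) per titration = 0.01495 × 0.07358 = 1.100 × 10^-3 mol
n(KHC8H4O4) in each aliquot = 1.100 × 10^-3 mol (1:1 ratio)
n(KHC8H4O4) in the whole flask = 1.100 × 10^-3 × 200.0/25.00 = 8.800 × 10^-3 mol
mass of KHC8H4O4 = 8.800 × 10^-3 × 204.22 = 1.797 g
% KHC8H4O4 = 1.797 / 2.179 × 100 = 82.48 %

82.48 %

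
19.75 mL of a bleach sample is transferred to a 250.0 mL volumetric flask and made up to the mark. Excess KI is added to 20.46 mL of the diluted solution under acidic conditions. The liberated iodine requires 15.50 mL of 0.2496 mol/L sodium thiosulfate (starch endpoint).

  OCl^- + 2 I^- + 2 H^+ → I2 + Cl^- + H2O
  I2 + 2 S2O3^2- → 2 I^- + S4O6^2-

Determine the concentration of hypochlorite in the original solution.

1.197 mol/L

n(S2O3^2-) = 0.01550 × 0.2496 = 3.869 × 10^-3 mol
n(I2) = n(S2O3^2-)/2 = 1.934 × 10^-3 mol
n(OCl^-) in the aliquot = 1.934 × 10^-3 mol (1:1 ratio)
[OCl^-]_dilute = 1.934 × 10^-3 / 0.02046 = 0.09455 mol/L
[OCl^-]_original = 0.09455 × 250.0/19.75 = 1.197 mol/L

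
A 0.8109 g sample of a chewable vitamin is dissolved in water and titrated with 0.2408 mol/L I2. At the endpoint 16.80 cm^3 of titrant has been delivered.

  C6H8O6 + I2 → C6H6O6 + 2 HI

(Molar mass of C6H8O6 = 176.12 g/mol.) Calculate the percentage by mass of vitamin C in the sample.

n(I2) = 0.01680 L × 0.2408 mol/L = 4.045 × 10^-3 mol
n(C6H8O6) = 4.045 × 10^-3 mol (1:1 ratio)
mass of C6H8O6 = 4.045 × 10^-3 × 176.12 g/mol = 0.7125 g
% C6H8O6 = 0.7125 / 0.8109 × 100 = 87.86 %

87.86 %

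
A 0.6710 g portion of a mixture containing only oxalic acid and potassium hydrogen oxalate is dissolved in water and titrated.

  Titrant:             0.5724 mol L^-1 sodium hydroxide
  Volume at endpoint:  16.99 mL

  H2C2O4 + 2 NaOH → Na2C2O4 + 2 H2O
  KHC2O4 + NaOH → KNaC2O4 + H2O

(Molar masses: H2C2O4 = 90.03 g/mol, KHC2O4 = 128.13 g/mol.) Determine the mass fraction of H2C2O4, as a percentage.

n(NaOH) = 0.01699 × 0.5724 = 9.725 × 10^-3 mol
Let x = n(H2C2O4), y = n(KHC2O4).
Titrant: 2x + 1y = 9.725 × 10^-3;  mass: 90.03x + 128.13y = 0.6710
Solving, x = 3.460 × 10^-3 mol, y = 2.806 × 10^-3 mol
mass of H2C2O4 = 3.460 × 10^-3 × 90.03 = 0.3115 g
% H2C2O4 = 0.3115 / 0.6710 × 100 = 46.42 %

46.42 %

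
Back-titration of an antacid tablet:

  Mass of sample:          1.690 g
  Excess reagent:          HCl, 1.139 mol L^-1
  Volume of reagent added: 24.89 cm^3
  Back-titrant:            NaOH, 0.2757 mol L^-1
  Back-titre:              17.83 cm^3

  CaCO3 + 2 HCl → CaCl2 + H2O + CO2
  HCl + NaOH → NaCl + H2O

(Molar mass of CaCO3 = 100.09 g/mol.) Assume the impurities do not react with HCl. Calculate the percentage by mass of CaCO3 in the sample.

n(HCl) added = 0.02489 × 1.139 = 0.02835 mol
n(NaOH) used in back-titration = 0.01783 × 0.2757 = 4.916 × 10^-3 mol
n(HCl) left over = 4.916 × 10^-3 mol (1:1 ratio)
n(HCl) consumed by analyte = 0.02835 − 4.916 × 10^-3 = 0.02343 mol
From the 1:2 ratio, n(CaCO3) = 1/2 × 0.02343 = 0.01172 mol
mass of CaCO3 = 0.01172 × 100.09 = 1.173 g
% CaCO3 = 1.173 / 1.690 × 100 = 69.39 %

69.39 %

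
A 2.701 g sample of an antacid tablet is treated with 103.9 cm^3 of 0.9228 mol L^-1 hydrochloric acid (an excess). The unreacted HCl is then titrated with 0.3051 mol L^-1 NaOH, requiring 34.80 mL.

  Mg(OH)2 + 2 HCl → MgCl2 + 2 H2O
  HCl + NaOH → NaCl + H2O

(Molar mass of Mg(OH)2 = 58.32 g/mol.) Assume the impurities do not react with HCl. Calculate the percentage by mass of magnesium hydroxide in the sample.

n(HCl) added = 0.1039 × 0.9228 = 0.09588 mol
n(NaOH) used in back-titration = 0.03480 × 0.3051 = 0.01062 mol
n(HCl) left over = 0.01062 mol (1:1 ratio)
n(HCl) consumed by analyte = 0.09588 − 0.01062 = 0.08526 mol
From the 1:2 ratio, n(Mg(OH)2) = 1/2 × 0.08526 = 0.04263 mol
mass of Mg(OH)2 = 0.04263 × 58.32 = 2.486 g
% Mg(OH)2 = 2.486 / 2.701 × 100 = 92.05 %

92.05 %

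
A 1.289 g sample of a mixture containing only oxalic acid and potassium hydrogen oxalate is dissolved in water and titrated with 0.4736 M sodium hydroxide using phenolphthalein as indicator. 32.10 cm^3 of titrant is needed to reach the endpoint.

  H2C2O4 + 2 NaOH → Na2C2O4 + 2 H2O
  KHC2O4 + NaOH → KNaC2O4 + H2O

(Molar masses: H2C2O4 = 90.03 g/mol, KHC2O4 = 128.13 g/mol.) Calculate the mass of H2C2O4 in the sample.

0.3569 g

n(NaOH) = 0.03210 × 0.4736 = 0.01520 mol
Let x = n(H2C2O4), y = n(KHC2O4).
Titrant: 2x + 1y = 0.01520;  mass: 90.03x + 128.13y = 1.289
Solving, x = 3.964 × 10^-3 mol, y = 7.275 × 10^-3 mol
mass of H2C2O4 = 3.964 × 10^-3 × 90.03 = 0.3569 g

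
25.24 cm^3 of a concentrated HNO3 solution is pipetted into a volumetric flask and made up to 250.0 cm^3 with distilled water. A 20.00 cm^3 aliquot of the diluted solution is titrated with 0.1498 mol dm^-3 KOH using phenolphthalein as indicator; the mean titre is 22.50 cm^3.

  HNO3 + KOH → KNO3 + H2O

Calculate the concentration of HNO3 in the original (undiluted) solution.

n(KOH) = 0.02250 × 0.1498 = 3.370 × 10^-3 mol
n(HNO3) in the aliquot = 3.370 × 10^-3 mol (1:1 ratio)
[HNO3]_dilute = 3.370 × 10^-3 / 0.02000 = 0.1685 mol/L
Dilution factor = 250.0 / 25.24 = 9.905
[HNO3]_stock = 0.1685 × 9.905 = 1.669 mol/L

1.669 mol/L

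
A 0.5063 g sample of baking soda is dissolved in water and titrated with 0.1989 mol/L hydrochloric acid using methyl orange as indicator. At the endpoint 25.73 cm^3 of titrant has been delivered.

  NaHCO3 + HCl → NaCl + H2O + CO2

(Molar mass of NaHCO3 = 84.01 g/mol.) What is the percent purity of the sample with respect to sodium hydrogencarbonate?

n(HCl) = 0.02573 L × 0.1989 mol/L = 5.118 × 10^-3 mol
n(NaHCO3) = 5.118 × 10^-3 mol (1:1 ratio)
mass of NaHCO3 = 5.118 × 10^-3 × 84.01 g/mol = 0.4299 g
% NaHCO3 = 0.4299 / 0.5063 × 100 = 84.92 %

84.92 %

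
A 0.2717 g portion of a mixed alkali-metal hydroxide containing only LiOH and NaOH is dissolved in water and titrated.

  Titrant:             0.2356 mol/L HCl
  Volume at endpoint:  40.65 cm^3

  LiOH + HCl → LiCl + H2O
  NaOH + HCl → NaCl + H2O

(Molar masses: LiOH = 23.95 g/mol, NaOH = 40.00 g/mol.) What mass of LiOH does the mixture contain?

n(HCl) = 0.04065 × 0.2356 = 9.577 × 10^-3 mol
Let x = n(LiOH), y = n(NaOH).
Titrant: 1x + 1y = 9.577 × 10^-3;  mass: 23.95x + 40.00y = 0.2717
Solving, x = 6.940 × 10^-3 mol, y = 2.637 × 10^-3 mol
mass of LiOH = 6.940 × 10^-3 × 23.95 = 0.1662 g

0.1662 g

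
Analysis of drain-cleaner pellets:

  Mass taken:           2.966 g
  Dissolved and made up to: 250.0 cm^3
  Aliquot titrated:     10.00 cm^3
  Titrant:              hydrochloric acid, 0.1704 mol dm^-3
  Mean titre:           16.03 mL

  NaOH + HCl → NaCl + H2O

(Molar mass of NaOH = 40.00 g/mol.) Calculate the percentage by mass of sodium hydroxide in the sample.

n(HCl) per titration = 0.01603 × 0.1704 = 2.732 × 10^-3 mol
n(NaOH) in each aliquot = 2.732 × 10^-3 mol (1:1 ratio)
n(NaOH) in the whole flask = 2.732 × 10^-3 × 250.0/10.00 = 0.06829 mol
mass of NaOH = 0.06829 × 40.00 = 2.732 g
% NaOH = 2.732 / 2.966 × 100 = 92.09 %

92.09 %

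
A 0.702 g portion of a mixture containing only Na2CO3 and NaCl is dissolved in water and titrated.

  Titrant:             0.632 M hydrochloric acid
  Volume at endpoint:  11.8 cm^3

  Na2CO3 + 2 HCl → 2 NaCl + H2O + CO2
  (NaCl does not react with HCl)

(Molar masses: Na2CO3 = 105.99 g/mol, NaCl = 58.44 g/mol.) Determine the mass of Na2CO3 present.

0.395 g

n(HCl) = 0.0118 × 0.632 = 7.46 × 10^-3 mol
Let x = n(Na2CO3), y = n(NaCl).
Titrant: 2x = 7.46 × 10^-3;  mass: 105.99x + 58.44y = 0.702
Solving, x = 3.73 × 10^-3 mol, y = 5.25 × 10^-3 mol
mass of Na2CO3 = 3.73 × 10^-3 × 105.99 = 0.395 g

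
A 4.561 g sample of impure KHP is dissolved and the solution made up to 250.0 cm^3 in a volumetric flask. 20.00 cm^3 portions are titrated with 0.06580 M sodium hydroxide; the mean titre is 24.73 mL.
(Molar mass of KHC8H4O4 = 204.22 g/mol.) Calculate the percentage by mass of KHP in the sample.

KHC8H4O4 + NaOH → KNaC8H4O4 + H2O
n(NaOH) per titration = 0.02473 × 0.06580 = 1.627 × 10^-3 mol
n(KHC8H4O4) in each aliquot = 1.627 × 10^-3 mol (1:1 ratio)
n(KHC8H4O4) in the whole flask = 1.627 × 10^-3 × 250.0/20.00 = 0.02034 mol
mass of KHC8H4O4 = 0.02034 × 204.22 = 4.154 g
% KHC8H4O4 = 4.154 / 4.561 × 100 = 91.07 %

91.07 %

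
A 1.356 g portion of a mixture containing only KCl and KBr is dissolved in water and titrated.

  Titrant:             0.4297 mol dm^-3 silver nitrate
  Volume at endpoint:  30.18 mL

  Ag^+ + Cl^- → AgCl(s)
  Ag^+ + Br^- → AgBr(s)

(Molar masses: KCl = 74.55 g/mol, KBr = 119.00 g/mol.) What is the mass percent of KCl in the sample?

23.16 %

n(AgNO3) = 0.03018 × 0.4297 = 0.01297 mol
Let x = n(KCl), y = n(KBr).
Titrant: 1x + 1y = 0.01297;  mass: 74.55x + 119.00y = 1.356
Solving, x = 4.212 × 10^-3 mol, y = 8.756 × 10^-3 mol
mass of KCl = 4.212 × 10^-3 × 74.55 = 0.3140 g
% KCl = 0.3140 / 1.356 × 100 = 23.16 %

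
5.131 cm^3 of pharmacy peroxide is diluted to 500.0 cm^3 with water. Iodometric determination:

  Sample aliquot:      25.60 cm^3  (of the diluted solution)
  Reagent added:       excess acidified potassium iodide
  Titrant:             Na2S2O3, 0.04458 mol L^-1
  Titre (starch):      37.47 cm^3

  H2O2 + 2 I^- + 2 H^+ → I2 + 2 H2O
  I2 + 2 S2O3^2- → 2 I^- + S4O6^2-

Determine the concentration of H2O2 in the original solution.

n(S2O3^2-) = 0.03747 × 0.04458 = 1.670 × 10^-3 mol
n(I2) = n(S2O3^2-)/2 = 8.352 × 10^-4 mol
n(H2O2) in the aliquot = 8.352 × 10^-4 mol (1:1 ratio)
[H2O2]_dilute = 8.352 × 10^-4 / 0.02560 = 0.03263 mol/L
[H2O2]_original = 0.03263 × 500.0/5.131 = 3.179 mol/L

3.179 mol/L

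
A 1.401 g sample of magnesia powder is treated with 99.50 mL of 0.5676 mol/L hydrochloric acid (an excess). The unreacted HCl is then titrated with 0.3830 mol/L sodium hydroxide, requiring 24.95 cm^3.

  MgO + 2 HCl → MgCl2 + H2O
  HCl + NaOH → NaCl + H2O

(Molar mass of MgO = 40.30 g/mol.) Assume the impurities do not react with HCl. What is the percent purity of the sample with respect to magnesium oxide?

67.48 %

n(HCl) added = 0.09950 × 0.5676 = 0.05648 mol
n(NaOH) used in back-titration = 0.02495 × 0.3830 = 9.556 × 10^-3 mol
n(HCl) left over = 9.556 × 10^-3 mol (1:1 ratio)
n(HCl) consumed by analyte = 0.05648 − 9.556 × 10^-3 = 0.04692 mol
From the 1:2 ratio, n(MgO) = 1/2 × 0.04692 = 0.02346 mol
mass of MgO = 0.02346 × 40.30 = 0.9454 g
% MgO = 0.9454 / 1.401 × 100 = 67.48 %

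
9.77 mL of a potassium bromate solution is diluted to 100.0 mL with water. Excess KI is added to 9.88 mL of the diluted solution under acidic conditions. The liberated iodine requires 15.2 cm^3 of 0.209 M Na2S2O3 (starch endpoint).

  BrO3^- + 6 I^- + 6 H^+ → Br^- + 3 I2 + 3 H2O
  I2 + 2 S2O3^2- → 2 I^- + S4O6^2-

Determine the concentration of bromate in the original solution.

n(S2O3^2-) = 0.0152 × 0.209 = 3.18 × 10^-3 mol
n(I2) = n(S2O3^2-)/2 = 1.59 × 10^-3 mol
From the 1:3 ratio, n(BrO3^-) in the aliquot = 1/3 × 1.59 × 10^-3 = 5.29 × 10^-4 mol
[BrO3^-]_dilute = 5.29 × 10^-4 / 0.00988 = 0.0536 mol/L
[BrO3^-]_original = 0.0536 × 100.0/9.77 = 0.549 mol/L

0.549 M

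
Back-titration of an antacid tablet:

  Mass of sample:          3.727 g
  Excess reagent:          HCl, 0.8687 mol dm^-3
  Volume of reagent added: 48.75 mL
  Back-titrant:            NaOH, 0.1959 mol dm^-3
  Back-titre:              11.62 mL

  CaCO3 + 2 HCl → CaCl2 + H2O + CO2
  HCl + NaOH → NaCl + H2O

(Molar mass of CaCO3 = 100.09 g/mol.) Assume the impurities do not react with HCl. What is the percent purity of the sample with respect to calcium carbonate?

n(HCl) added = 0.04875 × 0.8687 = 0.04235 mol
n(NaOH) used in back-titration = 0.01162 × 0.1959 = 2.276 × 10^-3 mol
n(HCl) left over = 2.276 × 10^-3 mol (1:1 ratio)
n(HCl) consumed by analyte = 0.04235 − 2.276 × 10^-3 = 0.04007 mol
From the 1:2 ratio, n(CaCO3) = 1/2 × 0.04007 = 0.02004 mol
mass of CaCO3 = 0.02004 × 100.09 = 2.005 g
% CaCO3 = 2.005 / 3.727 × 100 = 53.81 %

53.81 %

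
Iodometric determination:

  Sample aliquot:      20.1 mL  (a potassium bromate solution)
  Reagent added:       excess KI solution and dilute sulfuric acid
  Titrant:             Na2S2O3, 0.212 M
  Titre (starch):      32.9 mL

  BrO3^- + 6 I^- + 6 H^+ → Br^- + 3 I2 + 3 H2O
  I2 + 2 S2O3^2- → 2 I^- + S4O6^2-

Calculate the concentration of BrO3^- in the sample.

n(S2O3^2-) = 0.0329 × 0.212 = 6.97 × 10^-3 mol
n(I2) = n(S2O3^2-)/2 = 3.49 × 10^-3 mol
From the 1:3 ratio, n(BrO3^-) in the aliquot = 1/3 × 3.49 × 10^-3 = 1.16 × 10^-3 mol
[BrO3^-] = 1.16 × 10^-3 / 0.0201 = 0.0578 mol/L

0.0578 M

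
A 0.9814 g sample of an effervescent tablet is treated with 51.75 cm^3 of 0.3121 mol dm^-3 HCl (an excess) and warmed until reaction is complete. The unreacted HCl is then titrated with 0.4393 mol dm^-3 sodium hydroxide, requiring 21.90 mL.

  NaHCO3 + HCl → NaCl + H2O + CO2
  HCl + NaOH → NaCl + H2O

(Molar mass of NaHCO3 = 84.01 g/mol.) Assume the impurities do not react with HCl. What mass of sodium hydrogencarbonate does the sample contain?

0.5486 g

n(HCl) added = 0.05175 × 0.3121 = 0.01615 mol
n(NaOH) used in back-titration = 0.02190 × 0.4393 = 9.621 × 10^-3 mol
n(HCl) left over = 9.621 × 10^-3 mol (1:1 ratio)
n(HCl) consumed by analyte = 0.01615 − 9.621 × 10^-3 = 6.531 × 10^-3 mol
n(NaHCO3) = 6.531 × 10^-3 mol (1:1 ratio)
mass of NaHCO3 = 6.531 × 10^-3 × 84.01 = 0.5486 g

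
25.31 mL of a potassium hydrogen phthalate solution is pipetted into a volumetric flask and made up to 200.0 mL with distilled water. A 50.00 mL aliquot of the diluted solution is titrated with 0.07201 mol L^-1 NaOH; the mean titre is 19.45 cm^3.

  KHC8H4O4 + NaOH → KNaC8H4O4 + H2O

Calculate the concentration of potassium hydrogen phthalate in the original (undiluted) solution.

0.2214 mol/L

n(NaOH) = 0.01945 × 0.07201 = 1.401 × 10^-3 mol
n(KHC8H4O4) in the aliquot = 1.401 × 10^-3 mol (1:1 ratio)
[KHC8H4O4]_dilute = 1.401 × 10^-3 / 0.05000 = 0.02801 mol/L
Dilution factor = 200.0 / 25.31 = 7.902
[KHC8H4O4]_stock = 0.02801 × 7.902 = 0.2214 mol/L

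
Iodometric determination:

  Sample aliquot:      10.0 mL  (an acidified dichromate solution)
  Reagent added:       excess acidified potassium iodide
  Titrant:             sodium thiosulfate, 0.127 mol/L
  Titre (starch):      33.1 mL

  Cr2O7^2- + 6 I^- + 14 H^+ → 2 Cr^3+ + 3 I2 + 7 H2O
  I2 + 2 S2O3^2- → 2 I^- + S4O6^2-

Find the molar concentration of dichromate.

0.0701 mol/L

n(S2O3^2-) = 0.0331 × 0.127 = 4.20 × 10^-3 mol
n(I2) = n(S2O3^2-)/2 = 2.10 × 10^-3 mol
From the 1:3 ratio, n(Cr2O7^2-) in the aliquot = 1/3 × 2.10 × 10^-3 = 7.01 × 10^-4 mol
[Cr2O7^2-] = 7.01 × 10^-4 / 0.0100 = 0.0701 mol/L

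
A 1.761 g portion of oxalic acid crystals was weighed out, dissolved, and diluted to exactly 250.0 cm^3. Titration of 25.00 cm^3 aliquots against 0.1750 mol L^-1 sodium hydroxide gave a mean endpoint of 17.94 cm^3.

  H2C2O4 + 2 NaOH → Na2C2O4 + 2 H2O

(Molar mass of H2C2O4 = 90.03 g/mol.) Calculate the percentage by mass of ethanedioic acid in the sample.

80.25 %

n(NaOH) per titration = 0.01794 × 0.1750 = 3.139 × 10^-3 mol
From the 1:2 ratio, n(H2C2O4) in each aliquot = 1/2 × 3.139 × 10^-3 = 1.570 × 10^-3 mol
n(H2C2O4) in the whole flask = 1.570 × 10^-3 × 250.0/25.00 = 0.01570 mol
mass of H2C2O4 = 0.01570 × 90.03 = 1.413 g
% H2C2O4 = 1.413 / 1.761 × 100 = 80.25 %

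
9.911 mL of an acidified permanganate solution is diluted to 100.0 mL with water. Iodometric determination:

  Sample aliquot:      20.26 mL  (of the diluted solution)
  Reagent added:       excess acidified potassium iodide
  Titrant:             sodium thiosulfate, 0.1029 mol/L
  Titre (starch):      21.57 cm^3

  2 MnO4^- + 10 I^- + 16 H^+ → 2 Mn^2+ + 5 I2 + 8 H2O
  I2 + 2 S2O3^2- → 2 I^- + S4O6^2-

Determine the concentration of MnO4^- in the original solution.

0.2211 mol/L

n(S2O3^2-) = 0.02157 × 0.1029 = 2.220 × 10^-3 mol
n(I2) = n(S2O3^2-)/2 = 1.110 × 10^-3 mol
From the 2:5 ratio, n(MnO4^-) in the aliquot = 2/5 × 1.110 × 10^-3 = 4.439 × 10^-4 mol
[MnO4^-]_dilute = 4.439 × 10^-4 / 0.02026 = 0.02191 mol/L
[MnO4^-]_original = 0.02191 × 100.0/9.911 = 0.2211 mol/L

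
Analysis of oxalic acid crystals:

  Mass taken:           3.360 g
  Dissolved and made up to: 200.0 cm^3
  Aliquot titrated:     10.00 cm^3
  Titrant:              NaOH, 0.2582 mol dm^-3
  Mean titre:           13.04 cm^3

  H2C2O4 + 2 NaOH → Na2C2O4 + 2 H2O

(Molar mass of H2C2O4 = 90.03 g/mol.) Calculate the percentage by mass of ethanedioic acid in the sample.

90.22 %

n(NaOH) per titration = 0.01304 × 0.2582 = 3.367 × 10^-3 mol
From the 1:2 ratio, n(H2C2O4) in each aliquot = 1/2 × 3.367 × 10^-3 = 1.683 × 10^-3 mol
n(H2C2O4) in the whole flask = 1.683 × 10^-3 × 200.0/10.00 = 0.03367 mol
mass of H2C2O4 = 0.03367 × 90.03 = 3.031 g
% H2C2O4 = 3.031 / 3.360 × 100 = 90.22 %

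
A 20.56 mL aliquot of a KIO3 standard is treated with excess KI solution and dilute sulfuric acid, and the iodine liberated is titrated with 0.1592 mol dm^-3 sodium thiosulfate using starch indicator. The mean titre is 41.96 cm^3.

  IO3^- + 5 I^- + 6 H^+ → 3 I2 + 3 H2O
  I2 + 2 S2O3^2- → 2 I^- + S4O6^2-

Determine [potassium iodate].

0.05415 mol/L

n(S2O3^2-) = 0.04196 × 0.1592 = 6.680 × 10^-3 mol
n(I2) = n(S2O3^2-)/2 = 3.340 × 10^-3 mol
From the 1:3 ratio, n(IO3^-) in the aliquot = 1/3 × 3.340 × 10^-3 = 1.113 × 10^-3 mol
[IO3^-] = 1.113 × 10^-3 / 0.02056 = 0.05415 mol/L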